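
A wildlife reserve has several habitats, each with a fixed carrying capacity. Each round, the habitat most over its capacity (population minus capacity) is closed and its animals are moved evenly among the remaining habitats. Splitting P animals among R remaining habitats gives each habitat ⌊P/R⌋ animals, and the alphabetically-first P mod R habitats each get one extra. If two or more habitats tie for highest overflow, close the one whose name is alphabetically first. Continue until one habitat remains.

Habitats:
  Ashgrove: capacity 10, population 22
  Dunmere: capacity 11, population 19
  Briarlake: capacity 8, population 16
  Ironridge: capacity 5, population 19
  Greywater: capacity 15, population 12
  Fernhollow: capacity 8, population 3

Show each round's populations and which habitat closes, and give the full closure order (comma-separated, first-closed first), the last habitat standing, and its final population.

Closure order: Ironridge, Ashgrove, Briarlake, Dunmere, Fernhollow
Last habitat: Greywater with 91 animals

Round 1: Ashgrove=22 Briarlake=16 Dunmere=19 Fernhollow=3 Greywater=12 Ironridge=19 → close Ironridge (overflow 14)
  19÷5 = 3 each, +1 to first 4
Round 2: Ashgrove=26 Briarlake=20 Dunmere=23 Fernhollow=7 Greywater=15 → close Ashgrove (overflow 16)
  26÷4 = 6 each, +1 to first 2
Round 3: Briarlake=27 Dunmere=30 Fernhollow=13 Greywater=21 → close Briarlake (overflow 19)
  27÷3 = 9 each, +1 to first 0
Round 4: Dunmere=39 Fernhollow=22 Greywater=30 → close Dunmere (overflow 28)
  39÷2 = 19 each, +1 to first 1
Round 5: Fernhollow=42 Greywater=49 → close Fernhollow (overflow 34)
  42÷1 = 42 each, +1 to first 0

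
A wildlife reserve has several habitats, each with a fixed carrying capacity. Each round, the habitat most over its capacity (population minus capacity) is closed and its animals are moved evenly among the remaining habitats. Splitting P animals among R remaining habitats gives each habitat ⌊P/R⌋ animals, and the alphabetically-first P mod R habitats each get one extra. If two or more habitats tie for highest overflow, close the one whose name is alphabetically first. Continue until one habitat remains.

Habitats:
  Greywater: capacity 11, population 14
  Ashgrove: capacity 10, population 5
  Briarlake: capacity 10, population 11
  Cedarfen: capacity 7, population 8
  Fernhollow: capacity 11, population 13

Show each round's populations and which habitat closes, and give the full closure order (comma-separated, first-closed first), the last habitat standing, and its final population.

Round 1: Ashgrove=5 Briarlake=11 Cedarfen=8 Fernhollow=13 Greywater=14 → close Greywater (overflow 3)
  14÷4 = 3 each, +1 to first 2
Round 2: Ashgrove=9 Briarlake=15 Cedarfen=11 Fernhollow=16 → close Briarlake (overflow 5)
  15÷3 = 5 each, +1 to first 0
Round 3: Ashgrove=14 Cedarfen=16 Fernhollow=21 → close Fernhollow (overflow 10)
  21÷2 = 10 each, +1 to first 1
Round 4: Ashgrove=25 Cedarfen=26 → close Cedarfen (overflow 19)
  26÷1 = 26 each, +1 to first 0

Closure order: Greywater, Briarlake, Fernhollow, Cedarfen
Last habitat: Ashgrove with 51 animals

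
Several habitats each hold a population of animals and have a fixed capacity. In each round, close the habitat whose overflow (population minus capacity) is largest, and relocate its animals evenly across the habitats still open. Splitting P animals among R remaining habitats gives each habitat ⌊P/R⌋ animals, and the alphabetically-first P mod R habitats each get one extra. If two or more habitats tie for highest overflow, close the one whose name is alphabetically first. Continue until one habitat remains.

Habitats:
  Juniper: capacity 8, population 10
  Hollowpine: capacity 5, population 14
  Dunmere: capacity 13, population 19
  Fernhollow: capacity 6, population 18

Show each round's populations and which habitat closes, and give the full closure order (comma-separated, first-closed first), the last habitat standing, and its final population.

Round 1: Dunmere=19 Fernhollow=18 Hollowpine=14 Juniper=10 → close Fernhollow (overflow 12)
  18÷3 = 6 each, +1 to first 0
Round 2: Dunmere=25 Hollowpine=20 Juniper=16 → close Hollowpine (overflow 15)
  20÷2 = 10 each, +1 to first 0
Round 3: Dunmere=35 Juniper=26 → close Dunmere (overflow 22)
  35÷1 = 35 each, +1 to first 0

Closure order: Fernhollow, Hollowpine, Dunmere
Last habitat: Juniper with 61 animals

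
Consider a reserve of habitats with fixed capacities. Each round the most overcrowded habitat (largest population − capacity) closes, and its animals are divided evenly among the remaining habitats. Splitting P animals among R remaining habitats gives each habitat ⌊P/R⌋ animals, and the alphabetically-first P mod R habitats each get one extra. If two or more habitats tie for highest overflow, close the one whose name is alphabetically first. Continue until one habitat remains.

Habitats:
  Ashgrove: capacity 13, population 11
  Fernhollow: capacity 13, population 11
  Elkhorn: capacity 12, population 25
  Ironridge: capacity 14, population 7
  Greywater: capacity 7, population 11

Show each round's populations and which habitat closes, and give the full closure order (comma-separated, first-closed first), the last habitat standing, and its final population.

Closure order: Elkhorn, Greywater, Ashgrove, Fernhollow
Last habitat: Ironridge with 65 animals

Round 1: Ashgrove=11 Elkhorn=25 Fernhollow=11 Greywater=11 Ironridge=7 → close Elkhorn (overflow 13)
  25÷4 = 6 each, +1 to first 1
Round 2: Ashgrove=18 Fernhollow=17 Greywater=17 Ironridge=13 → close Greywater (overflow 10)
  17÷3 = 5 each, +1 to first 2
Round 3: Ashgrove=24 Fernhollow=23 Ironridge=18 → close Ashgrove (overflow 11)
  24÷2 = 12 each, +1 to first 0
Round 4: Fernhollow=35 Ironridge=30 → close Fernhollow (overflow 22)
  35÷1 = 35 each, +1 to first 0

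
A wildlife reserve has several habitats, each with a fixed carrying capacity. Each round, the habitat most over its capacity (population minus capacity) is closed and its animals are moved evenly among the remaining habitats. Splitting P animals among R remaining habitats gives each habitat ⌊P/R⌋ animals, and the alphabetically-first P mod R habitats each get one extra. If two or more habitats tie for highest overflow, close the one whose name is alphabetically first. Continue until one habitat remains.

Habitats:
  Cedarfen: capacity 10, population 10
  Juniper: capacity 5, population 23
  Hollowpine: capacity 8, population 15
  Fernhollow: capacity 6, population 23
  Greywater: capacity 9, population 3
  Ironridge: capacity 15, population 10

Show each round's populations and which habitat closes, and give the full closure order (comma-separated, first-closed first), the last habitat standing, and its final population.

Round 1: Cedarfen=10 Fernhollow=23 Greywater=3 Hollowpine=15 Ironridge=10 Juniper=23 → close Juniper (overflow 18)
  23÷5 = 4 each, +1 to first 3
Round 2: Cedarfen=15 Fernhollow=28 Greywater=8 Hollowpine=19 Ironridge=14 → close Fernhollow (overflow 22)
  28÷4 = 7 each, +1 to first 0
Round 3: Cedarfen=22 Greywater=15 Hollowpine=26 Ironridge=21 → close Hollowpine (overflow 18)
  26÷3 = 8 each, +1 to first 2
Round 4: Cedarfen=31 Greywater=24 Ironridge=29 → close Cedarfen (overflow 21)
  31÷2 = 15 each, +1 to first 1
Round 5: Greywater=40 Ironridge=44 → close Greywater (overflow 31)
  40÷1 = 40 each, +1 to first 0

Closure order: Juniper, Fernhollow, Hollowpine, Cedarfen, Greywater
Last habitat: Ironridge with 84 animals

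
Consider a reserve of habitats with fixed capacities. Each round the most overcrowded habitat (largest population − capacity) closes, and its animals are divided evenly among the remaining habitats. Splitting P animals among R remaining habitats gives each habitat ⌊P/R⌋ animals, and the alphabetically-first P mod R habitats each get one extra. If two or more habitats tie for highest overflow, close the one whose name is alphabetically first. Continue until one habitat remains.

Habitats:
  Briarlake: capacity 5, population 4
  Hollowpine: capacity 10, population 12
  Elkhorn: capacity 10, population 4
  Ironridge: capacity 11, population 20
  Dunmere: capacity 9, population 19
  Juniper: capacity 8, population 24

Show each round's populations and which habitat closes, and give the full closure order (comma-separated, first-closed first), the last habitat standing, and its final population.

Round 1: Briarlake=4 Dunmere=19 Elkhorn=4 Hollowpine=12 Ironridge=20 Juniper=24 → close Juniper (overflow 16)
  24÷5 = 4 each, +1 to first 4
Round 2: Briarlake=9 Dunmere=24 Elkhorn=9 Hollowpine=17 Ironridge=24 → close Dunmere (overflow 15)
  24÷4 = 6 each, +1 to first 0
Round 3: Briarlake=15 Elkhorn=15 Hollowpine=23 Ironridge=30 → close Ironridge (overflow 19)
  30÷3 = 10 each, +1 to first 0
Round 4: Briarlake=25 Elkhorn=25 Hollowpine=33 → close Hollowpine (overflow 23)
  33÷2 = 16 each, +1 to first 1
Round 5: Briarlake=42 Elkhorn=41 → close Briarlake (overflow 37)
  42÷1 = 42 each, +1 to first 0

Closure order: Juniper, Dunmere, Ironridge, Hollowpine, Briarlake
Last habitat: Elkhorn with 83 animals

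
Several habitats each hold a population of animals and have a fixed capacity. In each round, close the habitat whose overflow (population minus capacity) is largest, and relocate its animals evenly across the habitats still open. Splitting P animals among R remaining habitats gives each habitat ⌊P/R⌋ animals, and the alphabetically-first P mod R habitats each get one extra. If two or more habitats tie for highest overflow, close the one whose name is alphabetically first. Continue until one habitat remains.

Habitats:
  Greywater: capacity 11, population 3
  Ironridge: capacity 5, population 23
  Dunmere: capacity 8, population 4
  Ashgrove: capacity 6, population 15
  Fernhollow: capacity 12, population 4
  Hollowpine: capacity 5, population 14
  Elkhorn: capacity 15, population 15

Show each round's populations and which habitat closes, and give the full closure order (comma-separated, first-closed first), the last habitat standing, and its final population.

Closure order: Ironridge, Ashgrove, Hollowpine, Elkhorn, Dunmere, Fernhollow
Last habitat: Greywater with 78 animals

Round 1: Ashgrove=15 Dunmere=4 Elkhorn=15 Fernhollow=4 Greywater=3 Hollowpine=14 Ironridge=23 → close Ironridge (overflow 18)
  23÷6 = 3 each, +1 to first 5
Round 2: Ashgrove=19 Dunmere=8 Elkhorn=19 Fernhollow=8 Greywater=7 Hollowpine=17 → close Ashgrove (overflow 13)
  19÷5 = 3 each, +1 to first 4
Round 3: Dunmere=12 Elkhorn=23 Fernhollow=12 Greywater=11 Hollowpine=20 → close Hollowpine (overflow 15)
  20÷4 = 5 each, +1 to first 0
Round 4: Dunmere=17 Elkhorn=28 Fernhollow=17 Greywater=16 → close Elkhorn (overflow 13)
  28÷3 = 9 each, +1 to first 1
Round 5: Dunmere=27 Fernhollow=26 Greywater=25 → close Dunmere (overflow 19)
  27÷2 = 13 each, +1 to first 1
Round 6: Fernhollow=40 Greywater=38 → close Fernhollow (overflow 28)
  40÷1 = 40 each, +1 to first 0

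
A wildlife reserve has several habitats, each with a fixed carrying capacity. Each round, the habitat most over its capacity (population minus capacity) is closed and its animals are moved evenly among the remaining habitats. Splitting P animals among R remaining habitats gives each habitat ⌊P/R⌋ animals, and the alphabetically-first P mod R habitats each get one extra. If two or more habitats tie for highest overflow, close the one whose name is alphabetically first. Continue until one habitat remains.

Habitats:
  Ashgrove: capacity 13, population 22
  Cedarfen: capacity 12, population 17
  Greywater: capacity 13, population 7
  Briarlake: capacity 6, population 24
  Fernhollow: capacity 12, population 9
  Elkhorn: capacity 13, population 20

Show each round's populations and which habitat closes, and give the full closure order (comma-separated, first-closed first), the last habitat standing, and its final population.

Closure order: Briarlake, Ashgrove, Elkhorn, Cedarfen, Fernhollow
Last habitat: Greywater with 99 animals

Round 1: Ashgrove=22 Briarlake=24 Cedarfen=17 Elkhorn=20 Fernhollow=9 Greywater=7 → close Briarlake (overflow 18)
  24÷5 = 4 each, +1 to first 4
Round 2: Ashgrove=27 Cedarfen=22 Elkhorn=25 Fernhollow=14 Greywater=11 → close Ashgrove (overflow 14)
  27÷4 = 6 each, +1 to first 3
Round 3: Cedarfen=29 Elkhorn=32 Fernhollow=21 Greywater=17 → close Elkhorn (overflow 19)
  32÷3 = 10 each, +1 to first 2
Round 4: Cedarfen=40 Fernhollow=32 Greywater=27 → close Cedarfen (overflow 28)
  40÷2 = 20 each, +1 to first 0
Round 5: Fernhollow=52 Greywater=47 → close Fernhollow (overflow 40)
  52÷1 = 52 each, +1 to first 0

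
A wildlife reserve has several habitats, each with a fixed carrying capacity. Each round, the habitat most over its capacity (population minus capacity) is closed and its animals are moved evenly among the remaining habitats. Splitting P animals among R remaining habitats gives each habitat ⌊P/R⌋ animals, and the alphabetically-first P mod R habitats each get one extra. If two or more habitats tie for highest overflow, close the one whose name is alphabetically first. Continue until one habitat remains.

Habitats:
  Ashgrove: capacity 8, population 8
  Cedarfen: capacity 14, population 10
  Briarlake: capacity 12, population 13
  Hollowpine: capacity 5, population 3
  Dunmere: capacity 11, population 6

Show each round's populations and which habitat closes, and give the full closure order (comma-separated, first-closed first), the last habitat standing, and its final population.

Closure order: Briarlake, Ashgrove, Hollowpine, Cedarfen
Last habitat: Dunmere with 40 animals

Round 1: Ashgrove=8 Briarlake=13 Cedarfen=10 Dunmere=6 Hollowpine=3 → close Briarlake (overflow 1)
  13÷4 = 3 each, +1 to first 1
Round 2: Ashgrove=12 Cedarfen=13 Dunmere=9 Hollowpine=6 → close Ashgrove (overflow 4)
  12÷3 = 4 each, +1 to first 0
Round 3: Cedarfen=17 Dunmere=13 Hollowpine=10 → close Hollowpine (overflow 5)
  10÷2 = 5 each, +1 to first 0
Round 4: Cedarfen=22 Dunmere=18 → close Cedarfen (overflow 8)
  22÷1 = 22 each, +1 to first 0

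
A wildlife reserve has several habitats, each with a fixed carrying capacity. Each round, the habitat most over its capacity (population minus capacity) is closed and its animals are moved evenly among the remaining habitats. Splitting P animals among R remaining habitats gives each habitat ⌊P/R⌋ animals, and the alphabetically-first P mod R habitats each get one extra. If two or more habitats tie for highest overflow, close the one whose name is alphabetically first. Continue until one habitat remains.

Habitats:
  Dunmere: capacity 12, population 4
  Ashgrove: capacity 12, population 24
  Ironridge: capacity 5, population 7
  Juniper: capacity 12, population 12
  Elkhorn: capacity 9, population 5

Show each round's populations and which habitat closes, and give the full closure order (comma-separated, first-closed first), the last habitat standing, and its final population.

Closure order: Ashgrove, Ironridge, Juniper, Elkhorn
Last habitat: Dunmere with 52 animals

Round 1: Ashgrove=24 Dunmere=4 Elkhorn=5 Ironridge=7 Juniper=12 → close Ashgrove (overflow 12)
  24÷4 = 6 each, +1 to first 0
Round 2: Dunmere=10 Elkhorn=11 Ironridge=13 Juniper=18 → close Ironridge (overflow 8)
  13÷3 = 4 each, +1 to first 1
Round 3: Dunmere=15 Elkhorn=15 Juniper=22 → close Juniper (overflow 10)
  22÷2 = 11 each, +1 to first 0
Round 4: Dunmere=26 Elkhorn=26 → close Elkhorn (overflow 17)
  26÷1 = 26 each, +1 to first 0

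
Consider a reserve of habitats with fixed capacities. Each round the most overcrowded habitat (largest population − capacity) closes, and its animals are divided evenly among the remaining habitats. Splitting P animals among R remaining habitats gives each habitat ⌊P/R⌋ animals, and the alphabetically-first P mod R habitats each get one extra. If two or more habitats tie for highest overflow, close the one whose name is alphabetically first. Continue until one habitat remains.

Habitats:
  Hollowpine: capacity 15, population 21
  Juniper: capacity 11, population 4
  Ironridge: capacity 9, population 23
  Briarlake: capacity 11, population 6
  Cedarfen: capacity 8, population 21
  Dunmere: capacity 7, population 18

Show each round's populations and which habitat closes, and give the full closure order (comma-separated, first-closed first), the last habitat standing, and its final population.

Closure order: Ironridge, Cedarfen, Dunmere, Hollowpine, Briarlake
Last habitat: Juniper with 93 animals

Round 1: Briarlake=6 Cedarfen=21 Dunmere=18 Hollowpine=21 Ironridge=23 Juniper=4 → close Ironridge (overflow 14)
  23÷5 = 4 each, +1 to first 3
Round 2: Briarlake=11 Cedarfen=26 Dunmere=23 Hollowpine=25 Juniper=8 → close Cedarfen (overflow 18)
  26÷4 = 6 each, +1 to first 2
Round 3: Briarlake=18 Dunmere=30 Hollowpine=31 Juniper=14 → close Dunmere (overflow 23)
  30÷3 = 10 each, +1 to first 0
Round 4: Briarlake=28 Hollowpine=41 Juniper=24 → close Hollowpine (overflow 26)
  41÷2 = 20 each, +1 to first 1
Round 5: Briarlake=49 Juniper=44 → close Briarlake (overflow 38)
  49÷1 = 49 each, +1 to first 0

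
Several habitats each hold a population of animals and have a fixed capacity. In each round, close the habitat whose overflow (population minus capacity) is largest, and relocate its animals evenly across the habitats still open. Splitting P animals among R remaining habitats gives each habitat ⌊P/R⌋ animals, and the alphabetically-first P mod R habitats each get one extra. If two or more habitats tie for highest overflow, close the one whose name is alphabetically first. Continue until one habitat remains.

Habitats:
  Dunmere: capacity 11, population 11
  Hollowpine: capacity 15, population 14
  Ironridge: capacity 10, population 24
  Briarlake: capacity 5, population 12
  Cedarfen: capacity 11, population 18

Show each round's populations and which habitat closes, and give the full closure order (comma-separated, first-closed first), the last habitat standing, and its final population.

Round 1: Briarlake=12 Cedarfen=18 Dunmere=11 Hollowpine=14 Ironridge=24 → close Ironridge (overflow 14)
  24÷4 = 6 each, +1 to first 0
Round 2: Briarlake=18 Cedarfen=24 Dunmere=17 Hollowpine=20 → close Briarlake (overflow 13)
  18÷3 = 6 each, +1 to first 0
Round 3: Cedarfen=30 Dunmere=23 Hollowpine=26 → close Cedarfen (overflow 19)
  30÷2 = 15 each, +1 to first 0
Round 4: Dunmere=38 Hollowpine=41 → close Dunmere (overflow 27)
  38÷1 = 38 each, +1 to first 0

Closure order: Ironridge, Briarlake, Cedarfen, Dunmere
Last habitat: Hollowpine with 79 animals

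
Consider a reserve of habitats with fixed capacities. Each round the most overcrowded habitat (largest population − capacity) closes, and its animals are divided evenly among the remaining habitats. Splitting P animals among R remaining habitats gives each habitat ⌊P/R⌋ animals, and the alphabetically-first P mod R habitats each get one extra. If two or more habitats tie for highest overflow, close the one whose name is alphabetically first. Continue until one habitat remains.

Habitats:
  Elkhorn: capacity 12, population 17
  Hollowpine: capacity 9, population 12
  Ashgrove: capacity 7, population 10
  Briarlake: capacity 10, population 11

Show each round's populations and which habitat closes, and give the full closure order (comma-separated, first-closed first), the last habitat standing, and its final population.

Round 1: Ashgrove=10 Briarlake=11 Elkhorn=17 Hollowpine=12 → close Elkhorn (overflow 5)
  17÷3 = 5 each, +1 to first 2
Round 2: Ashgrove=16 Briarlake=17 Hollowpine=17 → close Ashgrove (overflow 9)
  16÷2 = 8 each, +1 to first 0
Round 3: Briarlake=25 Hollowpine=25 → close Hollowpine (overflow 16)
  25÷1 = 25 each, +1 to first 0

Closure order: Elkhorn, Ashgrove, Hollowpine
Last habitat: Briarlake with 50 animals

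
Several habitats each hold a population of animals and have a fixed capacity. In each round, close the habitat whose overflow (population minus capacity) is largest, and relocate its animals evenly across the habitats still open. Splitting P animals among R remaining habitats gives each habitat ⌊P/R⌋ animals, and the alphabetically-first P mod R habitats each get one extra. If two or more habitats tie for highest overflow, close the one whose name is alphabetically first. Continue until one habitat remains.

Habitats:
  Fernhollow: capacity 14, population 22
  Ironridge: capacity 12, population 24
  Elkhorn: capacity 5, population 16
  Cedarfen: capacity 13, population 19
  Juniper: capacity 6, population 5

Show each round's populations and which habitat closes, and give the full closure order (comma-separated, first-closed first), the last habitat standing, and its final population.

Closure order: Ironridge, Elkhorn, Fernhollow, Cedarfen
Last habitat: Juniper with 86 animals

Round 1: Cedarfen=19 Elkhorn=16 Fernhollow=22 Ironridge=24 Juniper=5 → close Ironridge (overflow 12)
  24÷4 = 6 each, +1 to first 0
Round 2: Cedarfen=25 Elkhorn=22 Fernhollow=28 Juniper=11 → close Elkhorn (overflow 17)
  22÷3 = 7 each, +1 to first 1
Round 3: Cedarfen=33 Fernhollow=35 Juniper=18 → close Fernhollow (overflow 21)
  35÷2 = 17 each, +1 to first 1
Round 4: Cedarfen=51 Juniper=35 → close Cedarfen (overflow 38)
  51÷1 = 51 each, +1 to first 0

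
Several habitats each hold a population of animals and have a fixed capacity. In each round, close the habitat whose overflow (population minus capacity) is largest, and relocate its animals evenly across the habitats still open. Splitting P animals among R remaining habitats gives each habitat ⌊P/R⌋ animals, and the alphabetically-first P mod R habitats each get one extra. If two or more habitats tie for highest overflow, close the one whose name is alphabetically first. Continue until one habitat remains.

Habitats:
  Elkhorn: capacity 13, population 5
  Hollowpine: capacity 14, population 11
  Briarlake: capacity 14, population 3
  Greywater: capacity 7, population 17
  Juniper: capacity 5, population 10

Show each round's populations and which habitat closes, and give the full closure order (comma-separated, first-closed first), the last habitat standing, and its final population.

Closure order: Greywater, Juniper, Hollowpine, Elkhorn
Last habitat: Briarlake with 46 animals

Round 1: Briarlake=3 Elkhorn=5 Greywater=17 Hollowpine=11 Juniper=10 → close Greywater (overflow 10)
  17÷4 = 4 each, +1 to first 1
Round 2: Briarlake=8 Elkhorn=9 Hollowpine=15 Juniper=14 → close Juniper (overflow 9)
  14÷3 = 4 each, +1 to first 2
Round 3: Briarlake=13 Elkhorn=14 Hollowpine=19 → close Hollowpine (overflow 5)
  19÷2 = 9 each, +1 to first 1
Round 4: Briarlake=23 Elkhorn=23 → close Elkhorn (overflow 10)
  23÷1 = 23 each, +1 to first 0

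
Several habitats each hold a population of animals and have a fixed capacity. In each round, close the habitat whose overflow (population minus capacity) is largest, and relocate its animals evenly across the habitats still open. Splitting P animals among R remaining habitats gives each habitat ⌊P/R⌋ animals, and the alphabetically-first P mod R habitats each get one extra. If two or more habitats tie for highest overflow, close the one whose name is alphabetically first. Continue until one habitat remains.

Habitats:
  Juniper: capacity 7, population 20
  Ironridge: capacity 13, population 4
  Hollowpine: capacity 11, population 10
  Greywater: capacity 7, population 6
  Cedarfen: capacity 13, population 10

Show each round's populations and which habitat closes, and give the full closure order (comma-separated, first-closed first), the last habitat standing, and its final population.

Closure order: Juniper, Greywater, Hollowpine, Cedarfen
Last habitat: Ironridge with 50 animals

Round 1: Cedarfen=10 Greywater=6 Hollowpine=10 Ironridge=4 Juniper=20 → close Juniper (overflow 13)
  20÷4 = 5 each, +1 to first 0
Round 2: Cedarfen=15 Greywater=11 Hollowpine=15 Ironridge=9 → close Greywater (overflow 4)
  11÷3 = 3 each, +1 to first 2
Round 3: Cedarfen=19 Hollowpine=19 Ironridge=12 → close Hollowpine (overflow 8)
  19÷2 = 9 each, +1 to first 1
Round 4: Cedarfen=29 Ironridge=21 → close Cedarfen (overflow 16)
  29÷1 = 29 each, +1 to first 0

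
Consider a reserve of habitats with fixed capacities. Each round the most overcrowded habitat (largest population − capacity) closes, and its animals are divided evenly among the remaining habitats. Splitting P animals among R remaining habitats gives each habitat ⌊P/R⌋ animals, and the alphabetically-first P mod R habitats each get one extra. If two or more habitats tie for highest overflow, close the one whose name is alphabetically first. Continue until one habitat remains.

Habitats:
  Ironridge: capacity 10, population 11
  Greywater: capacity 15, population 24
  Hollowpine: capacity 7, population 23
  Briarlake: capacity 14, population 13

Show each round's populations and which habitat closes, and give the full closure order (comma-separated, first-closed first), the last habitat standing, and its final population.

Closure order: Hollowpine, Greywater, Ironridge
Last habitat: Briarlake with 71 animals

Round 1: Briarlake=13 Greywater=24 Hollowpine=23 Ironridge=11 → close Hollowpine (overflow 16)
  23÷3 = 7 each, +1 to first 2
Round 2: Briarlake=21 Greywater=32 Ironridge=18 → close Greywater (overflow 17)
  32÷2 = 16 each, +1 to first 0
Round 3: Briarlake=37 Ironridge=34 → close Ironridge (overflow 24)
  34÷1 = 34 each, +1 to first 0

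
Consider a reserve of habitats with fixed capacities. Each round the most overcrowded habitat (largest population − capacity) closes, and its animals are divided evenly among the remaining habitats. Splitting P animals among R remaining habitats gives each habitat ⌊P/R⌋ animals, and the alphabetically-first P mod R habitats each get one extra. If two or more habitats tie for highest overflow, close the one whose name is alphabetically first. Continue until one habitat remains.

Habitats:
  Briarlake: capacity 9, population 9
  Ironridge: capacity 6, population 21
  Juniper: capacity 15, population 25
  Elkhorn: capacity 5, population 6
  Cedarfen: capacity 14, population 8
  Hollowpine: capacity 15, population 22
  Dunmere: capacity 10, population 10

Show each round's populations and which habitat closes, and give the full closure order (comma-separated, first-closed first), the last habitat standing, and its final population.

Round 1: Briarlake=9 Cedarfen=8 Dunmere=10 Elkhorn=6 Hollowpine=22 Ironridge=21 Juniper=25 → close Ironridge (overflow 15)
  21÷6 = 3 each, +1 to first 3
Round 2: Briarlake=13 Cedarfen=12 Dunmere=14 Elkhorn=9 Hollowpine=25 Juniper=28 → close Juniper (overflow 13)
  28÷5 = 5 each, +1 to first 3
Round 3: Briarlake=19 Cedarfen=18 Dunmere=20 Elkhorn=14 Hollowpine=30 → close Hollowpine (overflow 15)
  30÷4 = 7 each, +1 to first 2
Round 4: Briarlake=27 Cedarfen=26 Dunmere=27 Elkhorn=21 → close Briarlake (overflow 18)
  27÷3 = 9 each, +1 to first 0
Round 5: Cedarfen=35 Dunmere=36 Elkhorn=30 → close Dunmere (overflow 26)
  36÷2 = 18 each, +1 to first 0
Round 6: Cedarfen=53 Elkhorn=48 → close Elkhorn (overflow 43)
  48÷1 = 48 each, +1 to first 0

Closure order: Ironridge, Juniper, Hollowpine, Briarlake, Dunmere, Elkhorn
Last habitat: Cedarfen with 101 animals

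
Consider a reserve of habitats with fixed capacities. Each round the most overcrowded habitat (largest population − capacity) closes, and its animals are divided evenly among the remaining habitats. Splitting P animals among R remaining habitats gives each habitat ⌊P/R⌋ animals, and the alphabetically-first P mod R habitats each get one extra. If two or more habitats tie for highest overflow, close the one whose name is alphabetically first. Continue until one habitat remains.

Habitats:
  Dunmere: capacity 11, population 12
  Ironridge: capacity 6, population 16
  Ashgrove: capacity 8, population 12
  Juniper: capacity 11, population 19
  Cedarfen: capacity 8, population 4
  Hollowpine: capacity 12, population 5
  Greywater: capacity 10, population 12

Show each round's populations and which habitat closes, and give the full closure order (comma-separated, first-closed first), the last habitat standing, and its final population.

Closure order: Ironridge, Juniper, Ashgrove, Greywater, Dunmere, Cedarfen
Last habitat: Hollowpine with 80 animals

Round 1: Ashgrove=12 Cedarfen=4 Dunmere=12 Greywater=12 Hollowpine=5 Ironridge=16 Juniper=19 → close Ironridge (overflow 10)
  16÷6 = 2 each, +1 to first 4
Round 2: Ashgrove=15 Cedarfen=7 Dunmere=15 Greywater=15 Hollowpine=7 Juniper=21 → close Juniper (overflow 10)
  21÷5 = 4 each, +1 to first 1
Round 3: Ashgrove=20 Cedarfen=11 Dunmere=19 Greywater=19 Hollowpine=11 → close Ashgrove (overflow 12)
  20÷4 = 5 each, +1 to first 0
Round 4: Cedarfen=16 Dunmere=24 Greywater=24 Hollowpine=16 → close Greywater (overflow 14)
  24÷3 = 8 each, +1 to first 0
Round 5: Cedarfen=24 Dunmere=32 Hollowpine=24 → close Dunmere (overflow 21)
  32÷2 = 16 each, +1 to first 0
Round 6: Cedarfen=40 Hollowpine=40 → close Cedarfen (overflow 32)
  40÷1 = 40 each, +1 to first 0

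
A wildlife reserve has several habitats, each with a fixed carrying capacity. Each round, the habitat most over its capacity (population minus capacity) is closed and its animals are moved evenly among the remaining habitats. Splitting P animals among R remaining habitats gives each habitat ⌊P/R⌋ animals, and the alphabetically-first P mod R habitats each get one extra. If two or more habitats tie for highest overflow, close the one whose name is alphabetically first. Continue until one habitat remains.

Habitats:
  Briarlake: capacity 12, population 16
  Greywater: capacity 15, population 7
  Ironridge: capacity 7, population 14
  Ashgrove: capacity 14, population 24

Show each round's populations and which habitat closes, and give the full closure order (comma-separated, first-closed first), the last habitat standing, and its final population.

Closure order: Ashgrove, Ironridge, Briarlake
Last habitat: Greywater with 61 animals

Round 1: Ashgrove=24 Briarlake=16 Greywater=7 Ironridge=14 → close Ashgrove (overflow 10)
  24÷3 = 8 each, +1 to first 0
Round 2: Briarlake=24 Greywater=15 Ironridge=22 → close Ironridge (overflow 15)
  22÷2 = 11 each, +1 to first 0
Round 3: Briarlake=35 Greywater=26 → close Briarlake (overflow 23)
  35÷1 = 35 each, +1 to first 0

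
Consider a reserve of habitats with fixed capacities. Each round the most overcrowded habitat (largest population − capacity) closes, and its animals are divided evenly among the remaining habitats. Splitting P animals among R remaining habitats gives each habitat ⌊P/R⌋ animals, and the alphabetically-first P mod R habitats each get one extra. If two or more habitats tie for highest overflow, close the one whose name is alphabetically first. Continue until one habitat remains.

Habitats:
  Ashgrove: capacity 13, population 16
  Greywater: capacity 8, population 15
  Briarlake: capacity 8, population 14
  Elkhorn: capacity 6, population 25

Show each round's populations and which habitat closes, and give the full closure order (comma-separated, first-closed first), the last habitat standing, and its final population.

Closure order: Elkhorn, Greywater, Briarlake
Last habitat: Ashgrove with 70 animals

Round 1: Ashgrove=16 Briarlake=14 Elkhorn=25 Greywater=15 → close Elkhorn (overflow 19)
  25÷3 = 8 each, +1 to first 1
Round 2: Ashgrove=25 Briarlake=22 Greywater=23 → close Greywater (overflow 15)
  23÷2 = 11 each, +1 to first 1
Round 3: Ashgrove=37 Briarlake=33 → close Briarlake (overflow 25)
  33÷1 = 33 each, +1 to first 0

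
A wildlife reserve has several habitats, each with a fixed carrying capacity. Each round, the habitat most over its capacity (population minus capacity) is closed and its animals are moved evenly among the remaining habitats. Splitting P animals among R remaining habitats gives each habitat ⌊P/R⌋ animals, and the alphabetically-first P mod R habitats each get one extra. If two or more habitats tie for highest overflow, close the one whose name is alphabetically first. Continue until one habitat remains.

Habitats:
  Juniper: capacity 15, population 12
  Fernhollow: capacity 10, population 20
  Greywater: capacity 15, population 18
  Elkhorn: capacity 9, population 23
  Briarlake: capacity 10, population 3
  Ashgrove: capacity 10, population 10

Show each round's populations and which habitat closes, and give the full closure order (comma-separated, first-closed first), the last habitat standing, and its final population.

Round 1: Ashgrove=10 Briarlake=3 Elkhorn=23 Fernhollow=20 Greywater=18 Juniper=12 → close Elkhorn (overflow 14)
  23÷5 = 4 each, +1 to first 3
Round 2: Ashgrove=15 Briarlake=8 Fernhollow=25 Greywater=22 Juniper=16 → close Fernhollow (overflow 15)
  25÷4 = 6 each, +1 to first 1
Round 3: Ashgrove=22 Briarlake=14 Greywater=28 Juniper=22 → close Greywater (overflow 13)
  28÷3 = 9 each, +1 to first 1
Round 4: Ashgrove=32 Briarlake=23 Juniper=31 → close Ashgrove (overflow 22)
  32÷2 = 16 each, +1 to first 0
Round 5: Briarlake=39 Juniper=47 → close Juniper (overflow 32)
  47÷1 = 47 each, +1 to first 0

Closure order: Elkhorn, Fernhollow, Greywater, Ashgrove, Juniper
Last habitat: Briarlake with 86 animals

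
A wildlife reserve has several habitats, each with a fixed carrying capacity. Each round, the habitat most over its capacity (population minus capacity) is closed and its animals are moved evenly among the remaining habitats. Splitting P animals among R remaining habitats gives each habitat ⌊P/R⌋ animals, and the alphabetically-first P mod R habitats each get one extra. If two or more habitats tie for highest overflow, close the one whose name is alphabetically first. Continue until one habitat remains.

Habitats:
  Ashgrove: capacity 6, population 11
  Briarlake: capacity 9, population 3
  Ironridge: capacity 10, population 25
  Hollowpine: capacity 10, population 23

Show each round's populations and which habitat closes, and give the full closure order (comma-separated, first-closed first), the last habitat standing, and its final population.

Round 1: Ashgrove=11 Briarlake=3 Hollowpine=23 Ironridge=25 → close Ironridge (overflow 15)
  25÷3 = 8 each, +1 to first 1
Round 2: Ashgrove=20 Briarlake=11 Hollowpine=31 → close Hollowpine (overflow 21)
  31÷2 = 15 each, +1 to first 1
Round 3: Ashgrove=36 Briarlake=26 → close Ashgrove (overflow 30)
  36÷1 = 36 each, +1 to first 0

Closure order: Ironridge, Hollowpine, Ashgrove
Last habitat: Briarlake with 62 animals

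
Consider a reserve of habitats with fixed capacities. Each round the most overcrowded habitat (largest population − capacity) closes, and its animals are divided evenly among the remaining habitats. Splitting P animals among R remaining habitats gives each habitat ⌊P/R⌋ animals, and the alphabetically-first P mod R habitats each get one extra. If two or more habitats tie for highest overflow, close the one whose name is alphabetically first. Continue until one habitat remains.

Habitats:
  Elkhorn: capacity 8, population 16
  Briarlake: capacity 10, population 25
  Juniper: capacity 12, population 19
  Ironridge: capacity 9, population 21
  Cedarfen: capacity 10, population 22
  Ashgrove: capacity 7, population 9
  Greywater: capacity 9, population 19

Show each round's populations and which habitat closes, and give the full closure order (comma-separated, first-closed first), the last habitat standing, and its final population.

Closure order: Briarlake, Cedarfen, Ironridge, Greywater, Elkhorn, Ashgrove
Last habitat: Juniper with 131 animals

Round 1: Ashgrove=9 Briarlake=25 Cedarfen=22 Elkhorn=16 Greywater=19 Ironridge=21 Juniper=19 → close Briarlake (overflow 15)
  25÷6 = 4 each, +1 to first 1
Round 2: Ashgrove=14 Cedarfen=26 Elkhorn=20 Greywater=23 Ironridge=25 Juniper=23 → close Cedarfen (overflow 16)
  26÷5 = 5 each, +1 to first 1
Round 3: Ashgrove=20 Elkhorn=25 Greywater=28 Ironridge=30 Juniper=28 → close Ironridge (overflow 21)
  30÷4 = 7 each, +1 to first 2
Round 4: Ashgrove=28 Elkhorn=33 Greywater=35 Juniper=35 → close Greywater (overflow 26)
  35÷3 = 11 each, +1 to first 2
Round 5: Ashgrove=40 Elkhorn=45 Juniper=46 → close Elkhorn (overflow 37)
  45÷2 = 22 each, +1 to first 1
Round 6: Ashgrove=63 Juniper=68 → close Ashgrove (overflow 56)
  63÷1 = 63 each, +1 to first 0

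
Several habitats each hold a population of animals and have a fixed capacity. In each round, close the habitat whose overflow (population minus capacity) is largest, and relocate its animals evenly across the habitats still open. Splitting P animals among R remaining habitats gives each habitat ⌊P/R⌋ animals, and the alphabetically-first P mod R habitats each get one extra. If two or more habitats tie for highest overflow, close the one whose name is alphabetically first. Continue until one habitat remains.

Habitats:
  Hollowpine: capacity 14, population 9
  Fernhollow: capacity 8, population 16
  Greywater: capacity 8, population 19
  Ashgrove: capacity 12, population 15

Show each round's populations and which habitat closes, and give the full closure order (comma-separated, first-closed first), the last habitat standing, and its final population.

Round 1: Ashgrove=15 Fernhollow=16 Greywater=19 Hollowpine=9 → close Greywater (overflow 11)
  19÷3 = 6 each, +1 to first 1
Round 2: Ashgrove=22 Fernhollow=22 Hollowpine=15 → close Fernhollow (overflow 14)
  22÷2 = 11 each, +1 to first 0
Round 3: Ashgrove=33 Hollowpine=26 → close Ashgrove (overflow 21)
  33÷1 = 33 each, +1 to first 0

Closure order: Greywater, Fernhollow, Ashgrove
Last habitat: Hollowpine with 59 animals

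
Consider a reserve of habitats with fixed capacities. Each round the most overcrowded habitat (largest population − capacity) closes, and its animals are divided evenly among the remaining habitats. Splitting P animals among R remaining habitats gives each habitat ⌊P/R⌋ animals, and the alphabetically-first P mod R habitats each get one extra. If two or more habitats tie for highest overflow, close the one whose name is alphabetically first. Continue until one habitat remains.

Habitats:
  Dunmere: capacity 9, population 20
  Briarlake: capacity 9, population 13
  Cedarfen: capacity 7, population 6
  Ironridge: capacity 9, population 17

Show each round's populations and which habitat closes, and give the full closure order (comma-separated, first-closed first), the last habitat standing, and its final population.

Round 1: Briarlake=13 Cedarfen=6 Dunmere=20 Ironridge=17 → close Dunmere (overflow 11)
  20÷3 = 6 each, +1 to first 2
Round 2: Briarlake=20 Cedarfen=13 Ironridge=23 → close Ironridge (overflow 14)
  23÷2 = 11 each, +1 to first 1
Round 3: Briarlake=32 Cedarfen=24 → close Briarlake (overflow 23)
  32÷1 = 32 each, +1 to first 0

Closure order: Dunmere, Ironridge, Briarlake
Last habitat: Cedarfen with 56 animals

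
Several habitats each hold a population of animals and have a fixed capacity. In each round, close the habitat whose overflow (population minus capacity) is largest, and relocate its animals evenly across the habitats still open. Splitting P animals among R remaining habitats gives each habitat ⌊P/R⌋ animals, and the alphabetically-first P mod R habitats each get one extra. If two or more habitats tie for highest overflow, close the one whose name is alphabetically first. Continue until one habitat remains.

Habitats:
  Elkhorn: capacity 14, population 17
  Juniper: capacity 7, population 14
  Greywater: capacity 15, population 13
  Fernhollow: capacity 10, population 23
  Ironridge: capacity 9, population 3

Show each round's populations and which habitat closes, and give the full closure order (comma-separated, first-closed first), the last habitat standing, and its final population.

Closure order: Fernhollow, Juniper, Elkhorn, Greywater
Last habitat: Ironridge with 70 animals

Round 1: Elkhorn=17 Fernhollow=23 Greywater=13 Ironridge=3 Juniper=14 → close Fernhollow (overflow 13)
  23÷4 = 5 each, +1 to first 3
Round 2: Elkhorn=23 Greywater=19 Ironridge=9 Juniper=19 → close Juniper (overflow 12)
  19÷3 = 6 each, +1 to first 1
Round 3: Elkhorn=30 Greywater=25 Ironridge=15 → close Elkhorn (overflow 16)
  30÷2 = 15 each, +1 to first 0
Round 4: Greywater=40 Ironridge=30 → close Greywater (overflow 25)
  40÷1 = 40 each, +1 to first 0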